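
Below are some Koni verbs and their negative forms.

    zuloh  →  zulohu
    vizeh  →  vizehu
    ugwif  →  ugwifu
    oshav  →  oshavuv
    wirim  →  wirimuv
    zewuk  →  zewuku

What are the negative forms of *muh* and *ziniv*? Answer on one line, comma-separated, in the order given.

The suffix is conditioned by the final consonant: -u when the stem ends in a voiceless consonant (*zuloh*, *vizeh*, *ugwif*, *zewuk*); -uv when the stem ends in a voiced consonant (*oshav*, *wirim*).
Since the final consonant of *muh* is /h/ (voiceless), it takes -u, giving *muhu*.
*ziniv* — final consonant /v/ (voiced) → -uv → *zinivuv*.

muhu, zinivuv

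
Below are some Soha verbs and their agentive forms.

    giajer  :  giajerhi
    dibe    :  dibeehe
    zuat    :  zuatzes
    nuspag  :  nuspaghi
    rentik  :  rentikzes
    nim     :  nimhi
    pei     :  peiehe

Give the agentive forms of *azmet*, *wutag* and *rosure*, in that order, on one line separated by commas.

The alternation tracks the final sound of the stem — -zes when the stem ends in a voiceless consonant (*zuat*, *rentik*); -hi when the stem ends in a voiced consonant (*giajer*, *nuspag*, *nim*); -ehe when the stem ends in a vowel (*dibe*, *pei*).
Since the final sound of *azmet* is /t/ (a voiceless consonant), it takes -zes, giving *azmetzes*.
Since the final sound of *wutag* is /g/ (a voiced consonant), it takes -hi, giving *wutaghi*.
*rosure*: final sound = /e/, a vowel → -ehe → *rosureehe*.

azmetzes, wutaghi, rosureehe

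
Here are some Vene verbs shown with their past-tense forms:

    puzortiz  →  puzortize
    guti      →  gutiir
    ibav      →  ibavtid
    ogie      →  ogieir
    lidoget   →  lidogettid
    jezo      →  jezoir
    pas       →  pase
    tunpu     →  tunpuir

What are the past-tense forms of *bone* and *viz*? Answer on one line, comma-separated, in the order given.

The suffix is conditioned by the final sound: -e when the stem ends in a sibilant (*puzortiz*, *pas*); -tid when the stem ends in a non-sibilant consonant (*ibav*, *lidoget*); -ir when the stem ends in a vowel (*guti*, *ogie*, *jezo*, *tunpu*).
Since the final sound of *bone* is /e/ (a vowel), it takes -ir, giving *boneir*.
Since the final sound of *viz* is /z/ (a sibilant), it takes -e, giving *vize*.

boneir, vize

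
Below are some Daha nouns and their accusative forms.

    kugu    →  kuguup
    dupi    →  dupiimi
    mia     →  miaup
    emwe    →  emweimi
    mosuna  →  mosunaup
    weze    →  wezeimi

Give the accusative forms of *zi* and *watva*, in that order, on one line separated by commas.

ziimi, watvaup

The alternation tracks the last vowel of the stem — -imi when the last vowel of the stem is a front vowel (*dupi*, *emwe*, *weze*); -up when the last vowel of the stem is a back vowel (*kugu*, *mia*, *mosuna*).
Since the last vowel of *zi* is /i/ (a front vowel), it takes -imi, giving *ziimi*.
*watva*: last vowel = /a/, a back vowel → -up → *watvaup*.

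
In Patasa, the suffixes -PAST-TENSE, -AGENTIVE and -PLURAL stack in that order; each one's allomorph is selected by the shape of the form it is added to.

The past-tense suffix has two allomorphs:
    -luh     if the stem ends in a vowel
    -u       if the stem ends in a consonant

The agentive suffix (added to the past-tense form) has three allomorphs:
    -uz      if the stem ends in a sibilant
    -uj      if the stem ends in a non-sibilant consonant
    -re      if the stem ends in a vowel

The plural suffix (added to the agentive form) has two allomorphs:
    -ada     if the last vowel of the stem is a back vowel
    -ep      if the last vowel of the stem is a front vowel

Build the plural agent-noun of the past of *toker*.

tokerureep

*toker*: final sound = /r/, a consonant → -u → *tokeru*.
The past-tense form *tokeru*: final sound = /u/, a vowel → -re → *tokerure*.
Since the last vowel of the agentive form *tokerure* is /e/ (a front vowel), it takes -ep, giving *tokerureep*.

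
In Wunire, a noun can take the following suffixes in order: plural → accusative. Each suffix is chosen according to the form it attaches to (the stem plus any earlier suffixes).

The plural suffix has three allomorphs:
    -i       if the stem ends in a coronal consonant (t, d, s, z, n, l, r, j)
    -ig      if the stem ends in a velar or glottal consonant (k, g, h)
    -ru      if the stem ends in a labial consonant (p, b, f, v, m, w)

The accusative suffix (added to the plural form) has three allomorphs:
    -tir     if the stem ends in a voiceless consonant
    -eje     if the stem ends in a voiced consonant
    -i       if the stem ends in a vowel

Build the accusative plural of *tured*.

turedii

*tured* — final consonant /d/ (coronal) → -i → *turedi*.
Since the final sound of the plural form *turedi* is /i/ (a vowel), it takes -i, giving *turedii*.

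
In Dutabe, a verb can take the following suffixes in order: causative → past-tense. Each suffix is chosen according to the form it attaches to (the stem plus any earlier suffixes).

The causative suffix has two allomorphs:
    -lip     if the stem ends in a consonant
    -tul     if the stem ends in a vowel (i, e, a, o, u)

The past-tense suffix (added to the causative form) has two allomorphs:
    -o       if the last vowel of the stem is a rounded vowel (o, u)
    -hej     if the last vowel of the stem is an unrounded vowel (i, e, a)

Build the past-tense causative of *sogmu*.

Since the final sound of *sogmu* is /u/ (a vowel), it takes -tul, giving *sogmutul*.
The causative form *sogmutul*: last vowel = /u/, a rounded vowel → -o → *sogmutulo*.

sogmutulo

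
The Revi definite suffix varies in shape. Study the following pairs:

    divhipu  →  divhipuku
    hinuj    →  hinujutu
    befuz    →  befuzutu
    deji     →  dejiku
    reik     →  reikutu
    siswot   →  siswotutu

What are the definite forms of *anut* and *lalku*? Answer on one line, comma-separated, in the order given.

anututu, lalkuku

The suffix is conditioned by the final sound: -utu when the stem ends in a consonant (*hinuj*, *befuz*, *reik*, *siswot*); -ku when the stem ends in a vowel (*divhipu*, *deji*).
*anut*: final sound = /t/, a consonant → -utu → *anututu*.
Since the final sound of *lalku* is /u/ (a vowel), it takes -ku, giving *lalkuku*.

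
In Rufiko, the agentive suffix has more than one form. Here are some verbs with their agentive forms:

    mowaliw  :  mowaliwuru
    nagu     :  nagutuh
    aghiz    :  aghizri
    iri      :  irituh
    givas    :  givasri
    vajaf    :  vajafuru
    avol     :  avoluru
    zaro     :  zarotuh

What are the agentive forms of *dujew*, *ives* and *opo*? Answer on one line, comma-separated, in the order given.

dujewuru, ivesri, opotuh

Looking at the final sound of each stem: -ri when the stem ends in a sibilant (*aghiz*, *givas*); -uru when the stem ends in a non-sibilant consonant (*mowaliw*, *vajaf*, *avol*); -tuh when the stem ends in a vowel (*nagu*, *iri*, *zaro*).
Since the final sound of *dujew* is /w/ (a non-sibilant consonant), it takes -uru, giving *dujewuru*.
*ives*: final sound = /s/, a sibilant → -ri → *ivesri*.
Since the final sound of *opo* is /o/ (a vowel), it takes -tuh, giving *opotuh*.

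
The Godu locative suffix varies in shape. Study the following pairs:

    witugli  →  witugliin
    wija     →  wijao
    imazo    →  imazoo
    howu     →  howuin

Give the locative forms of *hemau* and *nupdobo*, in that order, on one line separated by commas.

hemauin, nupdoboo

Looking at the last vowel of each stem: -in when the last vowel of the stem is a high vowel (*witugli*, *howu*); -o when the last vowel of the stem is a non-high vowel (*wija*, *imazo*).
*hemau* — last vowel /u/ (a high vowel) → -in → *hemauin*.
*nupdobo* — last vowel /o/ (a non-high vowel) → -o → *nupdoboo*.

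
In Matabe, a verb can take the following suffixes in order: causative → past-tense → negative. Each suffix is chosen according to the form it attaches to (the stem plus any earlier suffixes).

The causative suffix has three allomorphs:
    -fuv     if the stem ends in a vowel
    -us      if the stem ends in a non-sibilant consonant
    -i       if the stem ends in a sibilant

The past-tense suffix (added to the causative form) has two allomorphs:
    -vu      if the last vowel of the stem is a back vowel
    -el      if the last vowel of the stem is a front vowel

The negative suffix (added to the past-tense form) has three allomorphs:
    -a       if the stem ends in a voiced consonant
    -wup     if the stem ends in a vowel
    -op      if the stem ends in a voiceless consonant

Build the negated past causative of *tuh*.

tuhusvuwup

*tuh*: final sound = /h/, a non-sibilant consonant → -us → *tuhus*.
The causative form *tuhus*: last vowel = /u/, a back vowel → -vu → *tuhusvu*.
Since the final sound of the past-tense form *tuhusvu* is /u/ (a vowel), it takes -wup, giving *tuhusvuwup*.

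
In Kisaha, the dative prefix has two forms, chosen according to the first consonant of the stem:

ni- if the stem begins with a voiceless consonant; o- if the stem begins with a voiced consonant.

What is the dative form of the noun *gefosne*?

ogefosne

The first consonant of *gefosne* is /g/, which is voiced, so the prefix is o-, giving *ogefosne*.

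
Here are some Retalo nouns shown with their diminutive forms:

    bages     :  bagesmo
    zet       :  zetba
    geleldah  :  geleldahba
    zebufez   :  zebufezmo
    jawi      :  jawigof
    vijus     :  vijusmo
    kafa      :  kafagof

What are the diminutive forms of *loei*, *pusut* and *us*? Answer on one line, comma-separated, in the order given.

The alternation tracks the final sound of the stem — -mo when the stem ends in a sibilant (*bages*, *zebufez*, *vijus*); -ba when the stem ends in a non-sibilant consonant (*zet*, *geleldah*); -gof when the stem ends in a vowel (*jawi*, *kafa*).
*loei*: final sound = /i/, a vowel → -gof → *loeigof*.
*pusut* — final sound /t/ (a non-sibilant consonant) → -ba → *pusutba*.
The final sound of *us* is /s/, which is a sibilant, so the suffix is -mo, giving *usmo*.

loeigof, pusutba, usmo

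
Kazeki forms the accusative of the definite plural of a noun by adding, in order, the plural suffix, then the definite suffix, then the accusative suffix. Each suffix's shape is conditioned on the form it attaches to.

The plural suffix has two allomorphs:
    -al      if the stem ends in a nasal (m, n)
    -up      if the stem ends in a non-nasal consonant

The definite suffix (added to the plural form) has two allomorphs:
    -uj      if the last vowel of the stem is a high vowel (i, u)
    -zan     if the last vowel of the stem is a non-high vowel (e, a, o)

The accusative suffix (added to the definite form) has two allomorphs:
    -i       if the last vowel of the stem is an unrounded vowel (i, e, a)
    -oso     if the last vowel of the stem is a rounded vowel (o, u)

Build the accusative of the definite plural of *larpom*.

Since the final consonant of *larpom* is /m/ (a nasal), it takes -al, giving *larpomal*.
The plural form *larpomal* — last vowel /a/ (a non-high vowel) → -zan → *larpomalzan*.
The last vowel of the definite form *larpomalzan* is /a/, which is an unrounded vowel, so the accusative suffix is -i, giving *larpomalzani*.

larpomalzani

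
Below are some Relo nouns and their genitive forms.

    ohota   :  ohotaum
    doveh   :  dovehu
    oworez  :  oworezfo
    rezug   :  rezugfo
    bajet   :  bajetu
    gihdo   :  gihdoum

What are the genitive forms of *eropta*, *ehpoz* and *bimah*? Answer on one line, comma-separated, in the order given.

The pattern is voicing of the final sound: -u when the stem ends in a voiceless consonant (*doveh*, *bajet*); -fo when the stem ends in a voiced consonant (*oworez*, *rezug*); -um when the stem ends in a vowel (*ohota*, *gihdo*).
*eropta* — final sound /a/ (a vowel) → -um → *eroptaum*.
*ehpoz*: final sound = /z/, a voiced consonant → -fo → *ehpozfo*.
Since the final sound of *bimah* is /h/ (a voiceless consonant), it takes -u, giving *bimahu*.

eroptaum, ehpozfo, bimahu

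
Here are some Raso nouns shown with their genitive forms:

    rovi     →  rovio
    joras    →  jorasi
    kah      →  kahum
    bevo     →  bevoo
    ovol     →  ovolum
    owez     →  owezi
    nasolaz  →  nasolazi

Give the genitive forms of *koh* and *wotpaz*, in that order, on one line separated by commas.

kohum, wotpazi

The suffix is conditioned by the final sound: -i when the stem ends in a sibilant (*joras*, *owez*, *nasolaz*); -um when the stem ends in a non-sibilant consonant (*kah*, *ovol*); -o when the stem ends in a vowel (*rovi*, *bevo*).
Since the final sound of *koh* is /h/ (a non-sibilant consonant), it takes -um, giving *kohum*.
The final sound of *wotpaz* is /z/, which is a sibilant, so the suffix is -i, giving *wotpazi*.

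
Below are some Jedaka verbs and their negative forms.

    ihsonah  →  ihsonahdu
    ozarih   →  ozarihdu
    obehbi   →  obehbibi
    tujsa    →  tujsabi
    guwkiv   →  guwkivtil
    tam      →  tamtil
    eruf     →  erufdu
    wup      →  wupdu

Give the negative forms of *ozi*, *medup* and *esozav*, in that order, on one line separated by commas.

Looking at the final sound of each stem: -du when the stem ends in a voiceless consonant (*ihsonah*, *ozarih*, *eruf*, *wup*); -til when the stem ends in a voiced consonant (*guwkiv*, *tam*); -bi when the stem ends in a vowel (*obehbi*, *tujsa*).
*ozi*: final sound = /i/, a vowel → -bi → *ozibi*.
The final sound of *medup* is /p/, which is a voiceless consonant, so the suffix is -du, giving *medupdu*.
*esozav*: final sound = /v/, a voiced consonant → -til → *esozavtil*.

ozibi, medupdu, esozavtil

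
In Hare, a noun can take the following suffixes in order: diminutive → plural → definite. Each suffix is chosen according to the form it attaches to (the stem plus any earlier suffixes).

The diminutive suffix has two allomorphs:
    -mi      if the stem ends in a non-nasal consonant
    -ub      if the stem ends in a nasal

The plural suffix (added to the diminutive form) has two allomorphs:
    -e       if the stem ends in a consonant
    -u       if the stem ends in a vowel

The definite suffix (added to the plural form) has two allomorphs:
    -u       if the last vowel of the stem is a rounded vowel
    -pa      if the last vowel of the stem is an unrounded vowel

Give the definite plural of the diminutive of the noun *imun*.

imunubepa

*imun* — final consonant /n/ (a nasal) → -ub → *imunub*.
Since the final sound of the diminutive form *imunub* is /b/ (a consonant), it takes -e, giving *imunube*.
The plural form *imunube*: last vowel = /e/, an unrounded vowel → -pa → *imunubepa*.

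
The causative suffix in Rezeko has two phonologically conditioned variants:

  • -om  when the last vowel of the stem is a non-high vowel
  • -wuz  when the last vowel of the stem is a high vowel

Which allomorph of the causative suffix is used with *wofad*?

The last vowel of *wofad* is /a/, which is a non-high vowel, so the suffix is -om.

-om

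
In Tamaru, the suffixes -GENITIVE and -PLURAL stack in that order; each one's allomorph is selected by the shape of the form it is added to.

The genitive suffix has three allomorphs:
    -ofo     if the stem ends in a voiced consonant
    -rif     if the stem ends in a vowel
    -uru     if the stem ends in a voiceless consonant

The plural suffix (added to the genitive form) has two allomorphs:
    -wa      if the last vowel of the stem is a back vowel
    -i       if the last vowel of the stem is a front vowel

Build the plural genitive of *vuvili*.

*vuvili*: final sound = /i/, a vowel → -rif → *vuvilirif*.
The last vowel of the genitive form *vuvilirif* is /i/, which is a front vowel, so the plural suffix is -i, giving *vuvilirifi*.

vuvilirifi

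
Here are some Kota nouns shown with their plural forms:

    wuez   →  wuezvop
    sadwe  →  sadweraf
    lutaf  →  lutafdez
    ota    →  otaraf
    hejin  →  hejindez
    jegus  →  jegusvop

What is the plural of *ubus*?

The suffix is conditioned by the final sound: -vop when the stem ends in a sibilant (*wuez*, *jegus*); -dez when the stem ends in a non-sibilant consonant (*lutaf*, *hejin*); -raf when the stem ends in a vowel (*sadwe*, *ota*).
*ubus*: final sound = /s/, a sibilant → -vop → *ubusvop*.

ubusvop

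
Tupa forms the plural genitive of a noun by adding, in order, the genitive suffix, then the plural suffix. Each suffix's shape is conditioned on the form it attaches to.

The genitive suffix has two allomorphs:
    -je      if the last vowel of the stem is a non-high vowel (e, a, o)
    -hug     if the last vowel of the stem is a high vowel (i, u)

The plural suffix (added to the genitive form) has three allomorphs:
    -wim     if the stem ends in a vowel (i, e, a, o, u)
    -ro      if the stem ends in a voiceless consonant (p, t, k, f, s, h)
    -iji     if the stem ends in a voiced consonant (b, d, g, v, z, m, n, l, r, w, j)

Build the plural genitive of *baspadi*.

baspadihugiji

*baspadi*: last vowel = /i/, a high vowel → -hug → *baspadihug*.
The genitive form *baspadihug*: final sound = /g/, a voiced consonant → -iji → *baspadihugiji*.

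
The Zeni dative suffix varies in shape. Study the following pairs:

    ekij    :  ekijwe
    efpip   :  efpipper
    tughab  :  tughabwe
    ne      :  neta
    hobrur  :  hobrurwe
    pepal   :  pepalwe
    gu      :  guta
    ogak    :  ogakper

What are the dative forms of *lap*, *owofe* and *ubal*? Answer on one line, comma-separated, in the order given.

Looking at the final sound of each stem: -per when the stem ends in a voiceless consonant (*efpip*, *ogak*); -we when the stem ends in a voiced consonant (*ekij*, *tughab*, *hobrur*, *pepal*); -ta when the stem ends in a vowel (*ne*, *gu*).
*lap* — final sound /p/ (a voiceless consonant) → -per → *lapper*.
The final sound of *owofe* is /e/, which is a vowel, so the suffix is -ta, giving *owofeta*.
*ubal*: final sound = /l/, a voiced consonant → -we → *ubalwe*.

lapper, owofeta, ubalwe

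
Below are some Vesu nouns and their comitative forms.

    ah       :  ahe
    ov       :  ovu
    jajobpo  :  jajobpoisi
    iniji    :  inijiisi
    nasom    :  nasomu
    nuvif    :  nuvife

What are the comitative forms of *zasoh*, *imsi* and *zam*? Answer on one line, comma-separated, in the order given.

The alternation tracks the final sound of the stem — -e when the stem ends in a voiceless consonant (*ah*, *nuvif*); -u when the stem ends in a voiced consonant (*ov*, *nasom*); -isi when the stem ends in a vowel (*jajobpo*, *iniji*).
*zasoh*: final sound = /h/, a voiceless consonant → -e → *zasohe*.
The final sound of *imsi* is /i/, which is a vowel, so the suffix is -isi, giving *imsiisi*.
Since the final sound of *zam* is /m/ (a voiced consonant), it takes -u, giving *zamu*.

zasohe, imsiisi, zamu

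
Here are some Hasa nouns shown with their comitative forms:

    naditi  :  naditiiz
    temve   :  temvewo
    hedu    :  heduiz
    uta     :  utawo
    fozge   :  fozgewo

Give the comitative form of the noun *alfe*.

alfewo

The suffix is conditioned by the last vowel: -iz when the last vowel of the stem is a high vowel (*naditi*, *hedu*); -wo when the last vowel of the stem is a non-high vowel (*temve*, *uta*, *fozge*).
Since the last vowel of *alfe* is /e/ (a non-high vowel), it takes -wo, giving *alfewo*.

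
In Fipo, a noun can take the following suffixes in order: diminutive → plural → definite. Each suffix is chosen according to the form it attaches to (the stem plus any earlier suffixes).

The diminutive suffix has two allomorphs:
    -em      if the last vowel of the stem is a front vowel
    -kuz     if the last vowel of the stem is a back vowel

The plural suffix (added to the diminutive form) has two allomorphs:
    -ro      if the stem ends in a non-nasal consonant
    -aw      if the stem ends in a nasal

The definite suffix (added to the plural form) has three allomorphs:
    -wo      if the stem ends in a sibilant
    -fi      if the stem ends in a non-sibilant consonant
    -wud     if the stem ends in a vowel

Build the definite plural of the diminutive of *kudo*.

kudokuzrowud

*kudo* — last vowel /o/ (a back vowel) → -kuz → *kudokuz*.
The diminutive form *kudokuz* — final consonant /z/ (non-nasal) → -ro → *kudokuzro*.
The final sound of the plural form *kudokuzro* is /o/, which is a vowel, so the definite suffix is -wud, giving *kudokuzrowud*.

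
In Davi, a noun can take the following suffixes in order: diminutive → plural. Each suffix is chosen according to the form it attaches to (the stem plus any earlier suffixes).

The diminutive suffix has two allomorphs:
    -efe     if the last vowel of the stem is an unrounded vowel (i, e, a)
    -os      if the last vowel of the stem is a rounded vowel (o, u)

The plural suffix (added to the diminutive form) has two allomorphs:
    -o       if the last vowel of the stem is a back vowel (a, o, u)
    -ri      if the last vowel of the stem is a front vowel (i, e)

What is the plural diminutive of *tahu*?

The last vowel of *tahu* is /u/, which is a rounded vowel, so the diminutive suffix is -os, giving *tahuos*.
Since the last vowel of the diminutive form *tahuos* is /o/ (a back vowel), it takes -o, giving *tahuoso*.

tahuoso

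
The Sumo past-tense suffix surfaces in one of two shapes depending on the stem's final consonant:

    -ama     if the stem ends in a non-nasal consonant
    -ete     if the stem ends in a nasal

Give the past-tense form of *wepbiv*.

Since the final consonant of *wepbiv* is /v/ (non-nasal), it takes -ama, giving *wepbivama*.

wepbivama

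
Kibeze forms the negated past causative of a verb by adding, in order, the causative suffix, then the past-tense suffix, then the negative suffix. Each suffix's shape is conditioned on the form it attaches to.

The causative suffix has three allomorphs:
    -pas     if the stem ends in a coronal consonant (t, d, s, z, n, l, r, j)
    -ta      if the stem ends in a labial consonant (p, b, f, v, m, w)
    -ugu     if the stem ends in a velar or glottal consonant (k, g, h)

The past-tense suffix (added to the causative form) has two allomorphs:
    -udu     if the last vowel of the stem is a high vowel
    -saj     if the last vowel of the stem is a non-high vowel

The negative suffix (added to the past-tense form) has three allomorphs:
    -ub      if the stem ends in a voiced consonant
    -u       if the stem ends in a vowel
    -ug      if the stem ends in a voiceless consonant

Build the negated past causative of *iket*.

*iket*: final consonant = /t/, coronal → -pas → *iketpas*.
The causative form *iketpas* — last vowel /a/ (a non-high vowel) → -saj → *iketpassaj*.
Since the final sound of the past-tense form *iketpassaj* is /j/ (a voiced consonant), it takes -ub, giving *iketpassajub*.

iketpassajub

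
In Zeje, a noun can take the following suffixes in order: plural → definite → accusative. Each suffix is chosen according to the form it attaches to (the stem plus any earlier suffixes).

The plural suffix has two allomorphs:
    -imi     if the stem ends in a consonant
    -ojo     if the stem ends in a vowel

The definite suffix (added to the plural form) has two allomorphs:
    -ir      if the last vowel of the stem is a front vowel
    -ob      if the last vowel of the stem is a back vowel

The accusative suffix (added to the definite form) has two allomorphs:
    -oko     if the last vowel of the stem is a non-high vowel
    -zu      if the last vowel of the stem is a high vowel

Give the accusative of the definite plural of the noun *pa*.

paojooboko

Since the final sound of *pa* is /a/ (a vowel), it takes -ojo, giving *paojo*.
The plural form *paojo*: last vowel = /o/, a back vowel → -ob → *paojoob*.
The definite form *paojoob* — last vowel /o/ (a non-high vowel) → -oko → *paojooboko*.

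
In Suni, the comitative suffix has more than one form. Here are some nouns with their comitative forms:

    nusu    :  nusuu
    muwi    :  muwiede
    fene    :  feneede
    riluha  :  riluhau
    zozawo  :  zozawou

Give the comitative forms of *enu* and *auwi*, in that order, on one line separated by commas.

enuu, auwiede

The alternation tracks the last vowel of the stem — -ede when the last vowel of the stem is a front vowel (*muwi*, *fene*); -u when the last vowel of the stem is a back vowel (*nusu*, *riluha*, *zozawo*).
Since the last vowel of *enu* is /u/ (a back vowel), it takes -u, giving *enuu*.
Since the last vowel of *auwi* is /i/ (a front vowel), it takes -ede, giving *auwiede*.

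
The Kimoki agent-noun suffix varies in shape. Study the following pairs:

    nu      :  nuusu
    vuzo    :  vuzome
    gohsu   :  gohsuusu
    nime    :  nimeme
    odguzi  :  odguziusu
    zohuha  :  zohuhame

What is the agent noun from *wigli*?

wigliusu

The alternation tracks the last vowel of the stem — -usu when the last vowel of the stem is a high vowel (*nu*, *gohsu*, *odguzi*); -me when the last vowel of the stem is a non-high vowel (*vuzo*, *nime*, *zohuha*).
*wigli* — last vowel /i/ (a high vowel) → -usu → *wigliusu*.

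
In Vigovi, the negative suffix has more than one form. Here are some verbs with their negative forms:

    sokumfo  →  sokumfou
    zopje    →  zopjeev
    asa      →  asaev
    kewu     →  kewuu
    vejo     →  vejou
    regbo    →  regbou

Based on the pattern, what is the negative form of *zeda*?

Looking at the last vowel of each stem: -u when the last vowel of the stem is a rounded vowel (*sokumfo*, *kewu*, *vejo*, *regbo*); -ev when the last vowel of the stem is an unrounded vowel (*zopje*, *asa*).
*zeda* — last vowel /a/ (an unrounded vowel) → -ev → *zedaev*.

zedaev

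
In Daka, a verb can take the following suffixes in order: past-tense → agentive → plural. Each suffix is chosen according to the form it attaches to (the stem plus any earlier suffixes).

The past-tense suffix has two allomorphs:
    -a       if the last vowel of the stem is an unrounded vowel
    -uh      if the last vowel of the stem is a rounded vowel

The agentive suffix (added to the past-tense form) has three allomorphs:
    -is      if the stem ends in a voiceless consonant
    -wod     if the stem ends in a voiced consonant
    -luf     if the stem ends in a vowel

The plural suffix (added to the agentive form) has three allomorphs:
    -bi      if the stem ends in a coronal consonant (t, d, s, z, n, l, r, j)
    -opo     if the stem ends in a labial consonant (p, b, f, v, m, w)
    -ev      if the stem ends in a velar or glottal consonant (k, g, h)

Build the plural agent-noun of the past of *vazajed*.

Since the last vowel of *vazajed* is /e/ (an unrounded vowel), it takes -a, giving *vazajeda*.
The past-tense form *vazajeda*: final sound = /a/, a vowel → -luf → *vazajedaluf*.
The agentive form *vazajedaluf*: final consonant = /f/, labial → -opo → *vazajedalufopo*.

vazajedalufopo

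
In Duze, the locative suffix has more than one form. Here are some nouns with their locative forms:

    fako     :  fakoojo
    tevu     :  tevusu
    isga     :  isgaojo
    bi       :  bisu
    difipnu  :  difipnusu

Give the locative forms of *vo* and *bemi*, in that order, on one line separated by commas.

voojo, bemisu

Looking at the last vowel of each stem: -su when the last vowel of the stem is a high vowel (*tevu*, *bi*, *difipnu*); -ojo when the last vowel of the stem is a non-high vowel (*fako*, *isga*).
*vo* — last vowel /o/ (a non-high vowel) → -ojo → *voojo*.
*bemi*: last vowel = /i/, a high vowel → -su → *bemisu*.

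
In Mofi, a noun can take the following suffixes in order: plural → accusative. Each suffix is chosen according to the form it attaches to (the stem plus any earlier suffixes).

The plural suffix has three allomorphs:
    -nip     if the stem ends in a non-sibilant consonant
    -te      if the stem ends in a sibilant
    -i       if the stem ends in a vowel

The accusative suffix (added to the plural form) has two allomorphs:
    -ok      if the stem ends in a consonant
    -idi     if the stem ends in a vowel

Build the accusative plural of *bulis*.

The final sound of *bulis* is /s/, which is a sibilant, so the plural suffix is -te, giving *buliste*.
The final sound of the plural form *buliste* is /e/, which is a vowel, so the accusative suffix is -idi, giving *bulisteidi*.

bulisteidi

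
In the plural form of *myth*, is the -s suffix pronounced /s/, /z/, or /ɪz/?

The stem *myth* ends in a voiceless non-sibilant consonant.
The plural suffix surfaces as /ɪz/ after sibilants, /s/ after other voiceless consonants, and /z/ after other voiced sounds.
So the plural -s on *myth* is pronounced /s/.

/s/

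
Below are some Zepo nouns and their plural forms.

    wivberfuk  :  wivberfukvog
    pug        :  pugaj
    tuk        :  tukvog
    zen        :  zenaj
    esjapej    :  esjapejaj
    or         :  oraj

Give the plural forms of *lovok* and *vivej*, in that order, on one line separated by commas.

lovokvog, vivejaj

The suffix is conditioned by the final consonant: -vog when the stem ends in a voiceless consonant (*wivberfuk*, *tuk*); -aj when the stem ends in a voiced consonant (*pug*, *zen*, *esjapej*, *or*).
*lovok*: final consonant = /k/, voiceless → -vog → *lovokvog*.
The final consonant of *vivej* is /j/, which is voiced, so the suffix is -aj, giving *vivejaj*.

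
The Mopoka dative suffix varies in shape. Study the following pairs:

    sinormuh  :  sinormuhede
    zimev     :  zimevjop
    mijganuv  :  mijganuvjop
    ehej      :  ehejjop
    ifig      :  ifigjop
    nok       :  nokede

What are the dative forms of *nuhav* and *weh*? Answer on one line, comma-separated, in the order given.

The pattern is voicing of the final consonant: -ede when the stem ends in a voiceless consonant (*sinormuh*, *nok*); -jop when the stem ends in a voiced consonant (*zimev*, *mijganuv*, *ehej*, *ifig*).
Since the final consonant of *nuhav* is /v/ (voiced), it takes -jop, giving *nuhavjop*.
*weh*: final consonant = /h/, voiceless → -ede → *wehede*.

nuhavjop, wehede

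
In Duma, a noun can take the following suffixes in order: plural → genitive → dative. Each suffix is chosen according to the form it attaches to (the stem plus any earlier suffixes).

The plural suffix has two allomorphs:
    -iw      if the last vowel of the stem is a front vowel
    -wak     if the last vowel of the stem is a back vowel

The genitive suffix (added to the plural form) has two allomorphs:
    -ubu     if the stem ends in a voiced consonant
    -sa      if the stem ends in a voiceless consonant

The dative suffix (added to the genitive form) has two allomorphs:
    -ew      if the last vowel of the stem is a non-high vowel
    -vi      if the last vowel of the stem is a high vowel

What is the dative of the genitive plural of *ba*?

bawaksaew

The last vowel of *ba* is /a/, which is a back vowel, so the plural suffix is -wak, giving *bawak*.
The final consonant of the plural form *bawak* is /k/, which is voiceless, so the genitive suffix is -sa, giving *bawaksa*.
The last vowel of the genitive form *bawaksa* is /a/, which is a non-high vowel, so the dative suffix is -ew, giving *bawaksaew*.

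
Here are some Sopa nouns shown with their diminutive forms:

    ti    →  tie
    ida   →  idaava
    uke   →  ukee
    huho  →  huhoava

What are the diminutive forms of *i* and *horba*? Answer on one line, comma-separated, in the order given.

The pattern is front/back vowel harmony: -e when the last vowel of the stem is a front vowel (*ti*, *uke*); -ava when the last vowel of the stem is a back vowel (*ida*, *huho*).
*i* — last vowel /i/ (a front vowel) → -e → *ie*.
*horba*: last vowel = /a/, a back vowel → -ava → *horbaava*.

ie, horbaava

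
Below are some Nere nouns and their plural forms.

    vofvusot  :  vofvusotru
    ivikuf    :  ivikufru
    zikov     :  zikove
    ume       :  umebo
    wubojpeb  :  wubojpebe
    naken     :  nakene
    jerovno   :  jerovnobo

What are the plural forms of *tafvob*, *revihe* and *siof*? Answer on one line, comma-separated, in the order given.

tafvobe, revihebo, siofru

The alternation tracks the final sound of the stem — -ru when the stem ends in a voiceless consonant (*vofvusot*, *ivikuf*); -e when the stem ends in a voiced consonant (*zikov*, *wubojpeb*, *naken*); -bo when the stem ends in a vowel (*ume*, *jerovno*).
*tafvob* — final sound /b/ (a voiced consonant) → -e → *tafvobe*.
*revihe*: final sound = /e/, a vowel → -bo → *revihebo*.
*siof* — final sound /f/ (a voiceless consonant) → -ru → *siofru*.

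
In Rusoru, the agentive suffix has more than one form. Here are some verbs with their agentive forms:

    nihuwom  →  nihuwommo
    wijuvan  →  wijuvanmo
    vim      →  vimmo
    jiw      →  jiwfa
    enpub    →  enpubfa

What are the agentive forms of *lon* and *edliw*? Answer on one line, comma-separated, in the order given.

lonmo, edliwfa

The suffix is conditioned by the final consonant: -mo when the stem ends in a nasal (*nihuwom*, *wijuvan*, *vim*); -fa when the stem ends in a non-nasal consonant (*jiw*, *enpub*).
Since the final consonant of *lon* is /n/ (a nasal), it takes -mo, giving *lonmo*.
Since the final consonant of *edliw* is /w/ (non-nasal), it takes -fa, giving *edliwfa*.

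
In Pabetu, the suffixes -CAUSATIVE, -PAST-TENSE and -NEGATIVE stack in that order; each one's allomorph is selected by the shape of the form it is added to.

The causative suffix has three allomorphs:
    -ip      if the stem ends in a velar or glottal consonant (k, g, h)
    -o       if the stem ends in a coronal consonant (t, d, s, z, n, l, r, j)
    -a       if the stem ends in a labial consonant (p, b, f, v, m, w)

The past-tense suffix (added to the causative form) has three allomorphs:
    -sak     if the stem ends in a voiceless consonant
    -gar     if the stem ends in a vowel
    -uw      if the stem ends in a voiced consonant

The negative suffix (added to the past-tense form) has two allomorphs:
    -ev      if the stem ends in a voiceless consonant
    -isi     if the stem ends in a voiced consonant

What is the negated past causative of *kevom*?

*kevom*: final consonant = /m/, labial → -a → *kevoma*.
Since the final sound of the causative form *kevoma* is /a/ (a vowel), it takes -gar, giving *kevomagar*.
The past-tense form *kevomagar*: final consonant = /r/, voiced → -isi → *kevomagarisi*.

kevomagarisi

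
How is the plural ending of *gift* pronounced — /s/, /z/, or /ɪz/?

/s/

The stem *gift* ends in a voiceless non-sibilant consonant.
The plural suffix surfaces as /ɪz/ after sibilants, /s/ after other voiceless consonants, and /z/ after other voiced sounds.
So the plural -s on *gift* is pronounced /s/.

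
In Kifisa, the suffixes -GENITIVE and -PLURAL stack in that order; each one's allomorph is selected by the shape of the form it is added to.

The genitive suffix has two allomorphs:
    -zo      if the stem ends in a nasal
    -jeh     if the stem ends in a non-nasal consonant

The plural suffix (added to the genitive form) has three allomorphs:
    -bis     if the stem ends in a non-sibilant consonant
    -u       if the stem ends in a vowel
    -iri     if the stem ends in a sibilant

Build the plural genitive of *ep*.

epjehbis

*ep* — final consonant /p/ (non-nasal) → -jeh → *epjeh*.
The final sound of the genitive form *epjeh* is /h/, which is a non-sibilant consonant, so the plural suffix is -bis, giving *epjehbis*.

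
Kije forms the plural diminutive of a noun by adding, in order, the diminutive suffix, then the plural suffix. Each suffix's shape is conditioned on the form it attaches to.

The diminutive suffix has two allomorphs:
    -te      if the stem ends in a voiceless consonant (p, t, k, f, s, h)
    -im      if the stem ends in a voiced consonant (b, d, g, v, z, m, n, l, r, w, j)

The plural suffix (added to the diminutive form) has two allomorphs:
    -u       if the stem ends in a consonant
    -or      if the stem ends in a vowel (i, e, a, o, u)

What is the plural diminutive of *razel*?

*razel*: final consonant = /l/, voiced → -im → *razelim*.
Since the final sound of the diminutive form *razelim* is /m/ (a consonant), it takes -u, giving *razelimu*.

razelimu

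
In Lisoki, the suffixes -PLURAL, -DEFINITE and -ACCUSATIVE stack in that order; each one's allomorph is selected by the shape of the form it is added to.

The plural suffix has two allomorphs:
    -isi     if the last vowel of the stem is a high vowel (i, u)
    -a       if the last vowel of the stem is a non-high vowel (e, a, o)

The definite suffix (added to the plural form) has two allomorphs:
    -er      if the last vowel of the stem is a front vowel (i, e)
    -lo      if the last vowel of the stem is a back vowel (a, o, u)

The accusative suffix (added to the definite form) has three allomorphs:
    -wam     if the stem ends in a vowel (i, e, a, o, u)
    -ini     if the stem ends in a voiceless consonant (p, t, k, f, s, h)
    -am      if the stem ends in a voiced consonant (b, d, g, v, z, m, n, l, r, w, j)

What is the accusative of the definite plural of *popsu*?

popsuisieram

Since the last vowel of *popsu* is /u/ (a high vowel), it takes -isi, giving *popsuisi*.
The plural form *popsuisi* — last vowel /i/ (a front vowel) → -er → *popsuisier*.
The definite form *popsuisier*: final sound = /r/, a voiced consonant → -am → *popsuisieram*.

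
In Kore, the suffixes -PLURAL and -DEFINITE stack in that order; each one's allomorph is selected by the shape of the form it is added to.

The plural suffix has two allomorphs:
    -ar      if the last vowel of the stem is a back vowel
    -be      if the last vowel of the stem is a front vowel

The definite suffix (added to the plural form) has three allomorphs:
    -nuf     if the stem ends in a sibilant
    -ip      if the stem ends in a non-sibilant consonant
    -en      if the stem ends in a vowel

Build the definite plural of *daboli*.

*daboli* — last vowel /i/ (a front vowel) → -be → *dabolibe*.
Since the final sound of the plural form *dabolibe* is /e/ (a vowel), it takes -en, giving *dabolibeen*.

dabolibeen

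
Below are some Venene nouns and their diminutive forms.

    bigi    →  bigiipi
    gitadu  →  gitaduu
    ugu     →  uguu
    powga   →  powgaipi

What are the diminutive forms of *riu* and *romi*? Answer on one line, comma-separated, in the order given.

Looking at the last vowel of each stem: -u when the last vowel of the stem is a rounded vowel (*gitadu*, *ugu*); -ipi when the last vowel of the stem is an unrounded vowel (*bigi*, *powga*).
*riu*: last vowel = /u/, a rounded vowel → -u → *riuu*.
*romi* — last vowel /i/ (an unrounded vowel) → -ipi → *romiipi*.

riuu, romiipi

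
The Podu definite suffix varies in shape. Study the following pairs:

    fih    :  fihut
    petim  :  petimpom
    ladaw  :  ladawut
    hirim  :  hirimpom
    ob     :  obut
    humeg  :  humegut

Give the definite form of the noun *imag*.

The alternation tracks the final consonant of the stem — -pom when the stem ends in a nasal (*petim*, *hirim*); -ut when the stem ends in a non-nasal consonant (*fih*, *ladaw*, *ob*, *humeg*).
*imag* — final consonant /g/ (non-nasal) → -ut → *imagut*.

imagut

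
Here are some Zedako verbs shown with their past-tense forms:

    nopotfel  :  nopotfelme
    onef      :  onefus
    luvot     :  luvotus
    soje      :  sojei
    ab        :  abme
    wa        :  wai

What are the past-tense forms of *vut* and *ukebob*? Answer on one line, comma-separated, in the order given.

vutus, ukebobme

Looking at the final sound of each stem: -us when the stem ends in a voiceless consonant (*onef*, *luvot*); -me when the stem ends in a voiced consonant (*nopotfel*, *ab*); -i when the stem ends in a vowel (*soje*, *wa*).
*vut* — final sound /t/ (a voiceless consonant) → -us → *vutus*.
*ukebob* — final sound /b/ (a voiced consonant) → -me → *ukebobme*.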